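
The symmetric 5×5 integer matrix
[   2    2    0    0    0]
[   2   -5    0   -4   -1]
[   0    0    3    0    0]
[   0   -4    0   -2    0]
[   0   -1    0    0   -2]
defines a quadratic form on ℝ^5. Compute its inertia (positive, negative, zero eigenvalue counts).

Answer: (3, 2, 0)

Derivation:
step 0: pivot 2 → sign +
step 1: pivot -7 → sign −
step 2: pivot 3 → sign +
step 3: pivot 2/7 → sign +
step 4: pivot -3 → sign −
signature = (3, 2, 0)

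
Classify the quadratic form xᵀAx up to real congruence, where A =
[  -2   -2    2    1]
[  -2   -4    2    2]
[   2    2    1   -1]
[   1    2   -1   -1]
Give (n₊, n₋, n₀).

step 0: pivot -2 → sign −
step 1: pivot -2 → sign −
step 2: pivot 3 → sign +
step 3: row/col 3 already zero → sign 0
signature = (1, 2, 1)

Answer: (1, 2, 1)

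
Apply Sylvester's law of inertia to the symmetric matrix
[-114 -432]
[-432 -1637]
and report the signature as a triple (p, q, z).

step 0: pivot -114 → sign −
step 1: pivot 1/19 → sign +
signature = (1, 1, 0)

Answer: (1, 1, 0)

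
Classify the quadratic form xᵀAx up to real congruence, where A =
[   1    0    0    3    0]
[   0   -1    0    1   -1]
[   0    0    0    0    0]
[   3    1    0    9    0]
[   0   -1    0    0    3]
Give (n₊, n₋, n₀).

Answer: (3, 1, 1)

Derivation:
step 0: pivot 1 → sign +
step 1: pivot -1 → sign −
step 2: pivot 1 → sign +
step 3: pivot 3 → sign +
step 4: row/col 4 already zero → sign 0
signature = (3, 1, 1)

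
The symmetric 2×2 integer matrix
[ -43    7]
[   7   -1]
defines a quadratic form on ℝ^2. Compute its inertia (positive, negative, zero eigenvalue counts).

step 0: pivot -43 → sign −
step 1: pivot 6/43 → sign +
signature = (1, 1, 0)

Answer: (1, 1, 0)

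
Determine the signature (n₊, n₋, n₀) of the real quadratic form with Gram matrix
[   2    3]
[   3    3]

Answer: (1, 1, 0)

Derivation:
step 0: pivot 2 → sign +
step 1: pivot -3/2 → sign −
signature = (1, 1, 0)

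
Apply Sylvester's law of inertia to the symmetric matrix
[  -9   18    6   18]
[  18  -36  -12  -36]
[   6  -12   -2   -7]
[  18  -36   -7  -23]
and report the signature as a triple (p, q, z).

Answer: (2, 1, 1)

Derivation:
step 0: pivot -9 → sign −
step 1: pivot 2 → sign +
step 2: pivot 1/2 → sign +
step 3: row/col 3 already zero → sign 0
signature = (2, 1, 1)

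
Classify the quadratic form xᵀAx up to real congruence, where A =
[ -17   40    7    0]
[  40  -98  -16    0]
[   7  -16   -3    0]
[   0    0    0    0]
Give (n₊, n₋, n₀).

Answer: (0, 3, 1)

Derivation:
step 0: pivot -17 → sign −
step 1: pivot -66/17 → sign −
step 2: pivot -2/33 → sign −
step 3: row/col 3 already zero → sign 0
signature = (0, 3, 1)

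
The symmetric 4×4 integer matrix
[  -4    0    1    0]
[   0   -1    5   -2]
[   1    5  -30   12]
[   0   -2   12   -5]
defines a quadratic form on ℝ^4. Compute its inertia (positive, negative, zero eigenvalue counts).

Answer: (0, 4, 0)

Derivation:
step 0: pivot -4 → sign −
step 1: pivot -1 → sign −
step 2: pivot -19/4 → sign −
step 3: pivot -3/19 → sign −
signature = (0, 4, 0)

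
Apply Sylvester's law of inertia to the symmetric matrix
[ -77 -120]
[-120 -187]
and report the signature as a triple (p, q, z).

step 0: pivot -77 → sign −
step 1: pivot 1/77 → sign +
signature = (1, 1, 0)

Answer: (1, 1, 0)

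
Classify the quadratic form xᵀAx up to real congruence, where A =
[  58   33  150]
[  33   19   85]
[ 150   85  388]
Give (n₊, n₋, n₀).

Answer: (2, 1, 0)

Derivation:
step 0: pivot 58 → sign +
step 1: pivot 13/58 → sign +
step 2: pivot -6/13 → sign −
signature = (2, 1, 0)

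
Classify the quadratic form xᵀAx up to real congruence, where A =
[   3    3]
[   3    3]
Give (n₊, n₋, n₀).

Answer: (1, 0, 1)

Derivation:
step 0: pivot 3 → sign +
step 1: row/col 1 already zero → sign 0
signature = (1, 0, 1)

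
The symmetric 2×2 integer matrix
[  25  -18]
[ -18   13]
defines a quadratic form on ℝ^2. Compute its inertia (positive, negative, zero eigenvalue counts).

Answer: (2, 0, 0)

Derivation:
step 0: pivot 25 → sign +
step 1: pivot 1/25 → sign +
signature = (2, 0, 0)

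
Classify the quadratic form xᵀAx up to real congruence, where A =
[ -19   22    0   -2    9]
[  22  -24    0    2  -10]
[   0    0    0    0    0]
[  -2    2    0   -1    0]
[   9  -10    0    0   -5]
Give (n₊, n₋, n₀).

step 0: pivot -19 → sign −
step 1: pivot 28/19 → sign +
step 2: pivot -6/7 → sign −
step 3: row/col 3 already zero → sign 0
step 4: row/col 4 already zero → sign 0
signature = (1, 2, 2)

Answer: (1, 2, 2)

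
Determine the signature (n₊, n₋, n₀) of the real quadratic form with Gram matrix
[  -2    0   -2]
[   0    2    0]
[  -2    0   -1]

Answer: (2, 1, 0)

Derivation:
step 0: pivot -2 → sign −
step 1: pivot 2 → sign +
step 2: pivot 1 → sign +
signature = (2, 1, 0)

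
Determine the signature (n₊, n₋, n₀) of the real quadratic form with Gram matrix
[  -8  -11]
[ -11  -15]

step 0: pivot -8 → sign −
step 1: pivot 1/8 → sign +
signature = (1, 1, 0)

Answer: (1, 1, 0)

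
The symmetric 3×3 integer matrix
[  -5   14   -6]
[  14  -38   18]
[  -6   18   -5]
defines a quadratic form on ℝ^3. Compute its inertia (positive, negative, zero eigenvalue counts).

Answer: (2, 1, 0)

Derivation:
step 0: pivot -5 → sign −
step 1: pivot 6/5 → sign +
step 2: pivot 1 → sign +
signature = (2, 1, 0)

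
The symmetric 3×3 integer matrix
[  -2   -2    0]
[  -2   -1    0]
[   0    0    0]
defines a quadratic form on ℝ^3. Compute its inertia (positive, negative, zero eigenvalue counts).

Answer: (1, 1, 1)

Derivation:
step 0: pivot -2 → sign −
step 1: pivot 1 → sign +
step 2: row/col 2 already zero → sign 0
signature = (1, 1, 1)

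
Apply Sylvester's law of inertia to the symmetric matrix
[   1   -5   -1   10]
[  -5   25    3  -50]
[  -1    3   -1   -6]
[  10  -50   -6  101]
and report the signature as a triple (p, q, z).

step 0: pivot 1 → sign +
step 1: pivot -2 → sign −
step 2: pivot 2 → sign +
step 3: pivot 1 → sign +
signature = (3, 1, 0)

Answer: (3, 1, 0)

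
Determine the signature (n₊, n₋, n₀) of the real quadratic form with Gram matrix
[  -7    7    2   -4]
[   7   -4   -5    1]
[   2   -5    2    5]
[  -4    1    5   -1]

step 0: pivot -7 → sign −
step 1: pivot 3 → sign +
step 2: pivot -3/7 → sign −
step 3: row/col 3 already zero → sign 0
signature = (1, 2, 1)

Answer: (1, 2, 1)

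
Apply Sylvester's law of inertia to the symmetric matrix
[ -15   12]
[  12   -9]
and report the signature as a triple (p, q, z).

Answer: (1, 1, 0)

Derivation:
step 0: pivot -15 → sign −
step 1: pivot 3/5 → sign +
signature = (1, 1, 0)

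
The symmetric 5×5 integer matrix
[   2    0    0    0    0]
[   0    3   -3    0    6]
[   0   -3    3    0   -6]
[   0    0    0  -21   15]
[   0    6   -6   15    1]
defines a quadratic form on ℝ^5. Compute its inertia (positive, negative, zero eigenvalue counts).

step 0: pivot 2 → sign +
step 1: pivot 3 → sign +
step 2: pivot -21 → sign −
step 3: pivot -2/7 → sign −
step 4: row/col 4 already zero → sign 0
signature = (2, 2, 1)

Answer: (2, 2, 1)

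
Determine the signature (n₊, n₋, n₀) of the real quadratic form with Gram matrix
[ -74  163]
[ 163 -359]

step 0: pivot -74 → sign −
step 1: pivot 3/74 → sign +
signature = (1, 1, 0)

Answer: (1, 1, 0)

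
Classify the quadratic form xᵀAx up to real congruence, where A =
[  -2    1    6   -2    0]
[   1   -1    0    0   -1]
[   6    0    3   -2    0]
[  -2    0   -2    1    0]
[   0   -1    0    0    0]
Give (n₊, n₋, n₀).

step 0: pivot -2 → sign −
step 1: pivot -1/2 → sign −
step 2: pivot 39 → sign +
step 3: pivot -1/39 → sign −
step 4: pivot 2 → sign +
signature = (2, 3, 0)

Answer: (2, 3, 0)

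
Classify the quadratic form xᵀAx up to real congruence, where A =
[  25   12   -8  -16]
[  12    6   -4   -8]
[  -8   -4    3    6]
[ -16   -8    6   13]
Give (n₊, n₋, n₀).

step 0: pivot 25 → sign +
step 1: pivot 6/25 → sign +
step 2: pivot 1/3 → sign +
step 3: pivot 1 → sign +
signature = (4, 0, 0)

Answer: (4, 0, 0)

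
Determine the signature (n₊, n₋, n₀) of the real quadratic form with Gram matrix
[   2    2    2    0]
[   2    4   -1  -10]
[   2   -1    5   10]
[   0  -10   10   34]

Answer: (3, 1, 0)

Derivation:
step 0: pivot 2 → sign +
step 1: pivot 2 → sign +
step 2: pivot -3/2 → sign −
step 3: pivot 2/3 → sign +
signature = (3, 1, 0)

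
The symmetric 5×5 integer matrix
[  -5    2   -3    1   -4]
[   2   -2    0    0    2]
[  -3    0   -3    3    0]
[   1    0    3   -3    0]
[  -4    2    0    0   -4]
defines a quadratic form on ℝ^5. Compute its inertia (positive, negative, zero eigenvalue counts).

Answer: (1, 4, 0)

Derivation:
step 0: pivot -5 → sign −
step 1: pivot -6/5 → sign −
step 2: pivot -8/3 → sign −
step 3: pivot 3/2 → sign +
step 4: pivot -2 → sign −
signature = (1, 4, 0)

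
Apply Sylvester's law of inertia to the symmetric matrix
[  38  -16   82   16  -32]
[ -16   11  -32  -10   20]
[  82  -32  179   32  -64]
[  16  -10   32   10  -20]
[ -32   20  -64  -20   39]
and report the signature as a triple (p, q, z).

Answer: (4, 1, 0)

Derivation:
step 0: pivot 38 → sign +
step 1: pivot 81/19 → sign +
step 2: pivot 5/9 → sign +
step 3: pivot 2/15 → sign +
step 4: pivot -1 → sign −
signature = (4, 1, 0)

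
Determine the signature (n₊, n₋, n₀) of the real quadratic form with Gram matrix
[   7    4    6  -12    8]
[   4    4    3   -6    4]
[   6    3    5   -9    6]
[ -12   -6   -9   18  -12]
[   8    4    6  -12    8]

step 0: pivot 7 → sign +
step 1: pivot 12/7 → sign +
step 2: pivot -1/4 → sign −
step 3: pivot 6 → sign +
step 4: row/col 4 already zero → sign 0
signature = (3, 1, 1)

Answer: (3, 1, 1)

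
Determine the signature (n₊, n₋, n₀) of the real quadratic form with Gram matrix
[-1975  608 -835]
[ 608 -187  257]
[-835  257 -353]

step 0: pivot -1975 → sign −
step 1: pivot 339/1975 → sign +
step 2: pivot 1/113 → sign +
signature = (2, 1, 0)

Answer: (2, 1, 0)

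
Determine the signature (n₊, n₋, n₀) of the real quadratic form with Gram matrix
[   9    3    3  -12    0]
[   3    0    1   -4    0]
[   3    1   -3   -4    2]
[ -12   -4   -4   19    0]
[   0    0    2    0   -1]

Answer: (2, 2, 1)

Derivation:
step 0: pivot 9 → sign +
step 1: pivot -1 → sign −
step 2: pivot -4 → sign −
step 3: pivot 3 → sign +
step 4: row/col 4 already zero → sign 0
signature = (2, 2, 1)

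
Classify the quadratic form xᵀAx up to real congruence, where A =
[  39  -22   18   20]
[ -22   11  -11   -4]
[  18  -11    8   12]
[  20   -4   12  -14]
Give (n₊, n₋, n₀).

step 0: pivot 39 → sign +
step 1: pivot -55/39 → sign −
step 2: pivot 1/5 → sign +
step 3: pivot 6/11 → sign +
signature = (3, 1, 0)

Answer: (3, 1, 0)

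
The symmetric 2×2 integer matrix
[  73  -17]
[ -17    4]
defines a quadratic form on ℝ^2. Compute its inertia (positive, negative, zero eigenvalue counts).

step 0: pivot 73 → sign +
step 1: pivot 3/73 → sign +
signature = (2, 0, 0)

Answer: (2, 0, 0)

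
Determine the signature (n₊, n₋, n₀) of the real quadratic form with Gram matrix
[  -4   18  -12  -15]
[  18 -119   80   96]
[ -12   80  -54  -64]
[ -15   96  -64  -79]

Answer: (0, 4, 0)

Derivation:
step 0: pivot -4 → sign −
step 1: pivot -38 → sign −
step 2: pivot -4/19 → sign −
step 3: pivot -3/16 → sign −
signature = (0, 4, 0)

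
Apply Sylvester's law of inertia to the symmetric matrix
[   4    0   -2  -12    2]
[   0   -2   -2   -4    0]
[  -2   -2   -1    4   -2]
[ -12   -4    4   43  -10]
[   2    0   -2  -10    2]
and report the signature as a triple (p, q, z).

step 0: pivot 4 → sign +
step 1: pivot -2 → sign −
step 2: pivot 15 → sign +
step 3: pivot -4/15 → sign −
step 4: pivot 3/4 → sign +
signature = (3, 2, 0)

Answer: (3, 2, 0)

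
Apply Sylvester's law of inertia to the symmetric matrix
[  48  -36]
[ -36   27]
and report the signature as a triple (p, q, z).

Answer: (1, 0, 1)

Derivation:
step 0: pivot 48 → sign +
step 1: row/col 1 already zero → sign 0
signature = (1, 0, 1)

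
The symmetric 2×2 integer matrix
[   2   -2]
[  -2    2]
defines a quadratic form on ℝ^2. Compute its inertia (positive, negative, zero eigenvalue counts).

step 0: pivot 2 → sign +
step 1: row/col 1 already zero → sign 0
signature = (1, 0, 1)

Answer: (1, 0, 1)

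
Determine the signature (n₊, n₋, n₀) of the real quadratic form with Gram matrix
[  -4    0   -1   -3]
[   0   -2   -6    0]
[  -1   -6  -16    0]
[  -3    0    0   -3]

step 0: pivot -4 → sign −
step 1: pivot -2 → sign −
step 2: pivot 9/4 → sign +
step 3: pivot -1 → sign −
signature = (1, 3, 0)

Answer: (1, 3, 0)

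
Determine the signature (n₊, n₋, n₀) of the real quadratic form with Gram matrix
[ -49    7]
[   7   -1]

step 0: pivot -49 → sign −
step 1: row/col 1 already zero → sign 0
signature = (0, 1, 1)

Answer: (0, 1, 1)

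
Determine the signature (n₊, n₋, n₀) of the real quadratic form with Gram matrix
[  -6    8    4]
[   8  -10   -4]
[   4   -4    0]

Answer: (1, 1, 1)

Derivation:
step 0: pivot -6 → sign −
step 1: pivot 2/3 → sign +
step 2: row/col 2 already zero → sign 0
signature = (1, 1, 1)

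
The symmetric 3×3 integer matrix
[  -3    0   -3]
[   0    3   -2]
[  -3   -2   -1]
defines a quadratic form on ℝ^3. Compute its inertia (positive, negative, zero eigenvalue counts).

step 0: pivot -3 → sign −
step 1: pivot 3 → sign +
step 2: pivot 2/3 → sign +
signature = (2, 1, 0)

Answer: (2, 1, 0)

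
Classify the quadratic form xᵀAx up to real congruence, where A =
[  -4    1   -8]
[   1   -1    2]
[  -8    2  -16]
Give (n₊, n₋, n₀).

step 0: pivot -4 → sign −
step 1: pivot -3/4 → sign −
step 2: row/col 2 already zero → sign 0
signature = (0, 2, 1)

Answer: (0, 2, 1)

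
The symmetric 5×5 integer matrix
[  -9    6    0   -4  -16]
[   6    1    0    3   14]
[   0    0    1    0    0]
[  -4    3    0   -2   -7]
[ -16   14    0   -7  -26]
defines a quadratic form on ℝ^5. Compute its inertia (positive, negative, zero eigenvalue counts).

step 0: pivot -9 → sign −
step 1: pivot 5 → sign +
step 2: pivot 1 → sign +
step 3: pivot -11/45 → sign −
step 4: pivot 3/11 → sign +
signature = (3, 2, 0)

Answer: (3, 2, 0)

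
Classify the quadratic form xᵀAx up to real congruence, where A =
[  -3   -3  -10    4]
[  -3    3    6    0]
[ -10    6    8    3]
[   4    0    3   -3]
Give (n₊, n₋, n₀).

Answer: (1, 3, 0)

Derivation:
step 0: pivot -3 → sign −
step 1: pivot 6 → sign +
step 2: pivot -4/3 → sign −
step 3: pivot -1/4 → sign −
signature = (1, 3, 0)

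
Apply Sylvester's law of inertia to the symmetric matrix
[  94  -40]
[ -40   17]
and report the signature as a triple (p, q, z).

step 0: pivot 94 → sign +
step 1: pivot -1/47 → sign −
signature = (1, 1, 0)

Answer: (1, 1, 0)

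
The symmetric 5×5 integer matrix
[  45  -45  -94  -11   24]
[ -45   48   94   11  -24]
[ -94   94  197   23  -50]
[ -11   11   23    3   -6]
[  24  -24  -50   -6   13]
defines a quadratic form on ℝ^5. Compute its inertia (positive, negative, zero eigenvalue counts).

step 0: pivot 45 → sign +
step 1: pivot 3 → sign +
step 2: pivot 29/45 → sign +
step 3: pivot 9/29 → sign +
step 4: pivot 1/9 → sign +
signature = (5, 0, 0)

Answer: (5, 0, 0)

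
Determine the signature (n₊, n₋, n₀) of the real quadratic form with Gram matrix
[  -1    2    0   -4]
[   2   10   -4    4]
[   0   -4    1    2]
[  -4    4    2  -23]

step 0: pivot -1 → sign −
step 1: pivot 14 → sign +
step 2: pivot -1/7 → sign −
step 3: pivot -3 → sign −
signature = (1, 3, 0)

Answer: (1, 3, 0)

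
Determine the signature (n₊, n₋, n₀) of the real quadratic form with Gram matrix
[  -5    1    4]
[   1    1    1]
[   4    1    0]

Answer: (2, 1, 0)

Derivation:
step 0: pivot -5 → sign −
step 1: pivot 6/5 → sign +
step 2: pivot 1/2 → sign +
signature = (2, 1, 0)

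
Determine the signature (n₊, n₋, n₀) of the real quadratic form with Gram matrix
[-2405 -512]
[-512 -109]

step 0: pivot -2405 → sign −
step 1: pivot -1/2405 → sign −
signature = (0, 2, 0)

Answer: (0, 2, 0)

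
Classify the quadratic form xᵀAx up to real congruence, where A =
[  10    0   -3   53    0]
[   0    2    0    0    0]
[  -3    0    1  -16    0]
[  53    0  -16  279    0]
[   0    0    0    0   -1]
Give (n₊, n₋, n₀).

step 0: pivot 10 → sign +
step 1: pivot 2 → sign +
step 2: pivot 1/10 → sign +
step 3: pivot -2 → sign −
step 4: pivot -1 → sign −
signature = (3, 2, 0)

Answer: (3, 2, 0)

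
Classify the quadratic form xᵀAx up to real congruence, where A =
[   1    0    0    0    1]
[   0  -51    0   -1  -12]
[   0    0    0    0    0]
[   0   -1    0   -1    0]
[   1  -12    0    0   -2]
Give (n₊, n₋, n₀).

step 0: pivot 1 → sign +
step 1: pivot -51 → sign −
step 2: pivot -50/51 → sign −
step 3: pivot -3/25 → sign −
step 4: row/col 4 already zero → sign 0
signature = (1, 3, 1)

Answer: (1, 3, 1)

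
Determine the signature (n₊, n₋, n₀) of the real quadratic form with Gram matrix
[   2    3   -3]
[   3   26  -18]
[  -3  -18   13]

Answer: (3, 0, 0)

Derivation:
step 0: pivot 2 → sign +
step 1: pivot 43/2 → sign +
step 2: pivot 1/43 → sign +
signature = (3, 0, 0)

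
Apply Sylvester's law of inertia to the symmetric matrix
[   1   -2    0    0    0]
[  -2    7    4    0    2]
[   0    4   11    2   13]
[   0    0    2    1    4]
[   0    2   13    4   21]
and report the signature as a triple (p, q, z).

step 0: pivot 1 → sign +
step 1: pivot 3 → sign +
step 2: pivot 17/3 → sign +
step 3: pivot 5/17 → sign +
step 4: pivot 2/5 → sign +
signature = (5, 0, 0)

Answer: (5, 0, 0)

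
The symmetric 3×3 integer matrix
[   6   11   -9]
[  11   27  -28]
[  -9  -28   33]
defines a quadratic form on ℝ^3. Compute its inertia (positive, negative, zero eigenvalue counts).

Answer: (3, 0, 0)

Derivation:
step 0: pivot 6 → sign +
step 1: pivot 41/6 → sign +
step 2: pivot 6/41 → sign +
signature = (3, 0, 0)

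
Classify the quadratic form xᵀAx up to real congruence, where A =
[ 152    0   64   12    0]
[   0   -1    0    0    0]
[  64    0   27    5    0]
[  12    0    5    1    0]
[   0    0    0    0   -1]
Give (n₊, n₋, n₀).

Answer: (2, 2, 1)

Derivation:
step 0: pivot 152 → sign +
step 1: pivot -1 → sign −
step 2: pivot 1/19 → sign +
step 3: pivot -1 → sign −
step 4: row/col 4 already zero → sign 0
signature = (2, 2, 1)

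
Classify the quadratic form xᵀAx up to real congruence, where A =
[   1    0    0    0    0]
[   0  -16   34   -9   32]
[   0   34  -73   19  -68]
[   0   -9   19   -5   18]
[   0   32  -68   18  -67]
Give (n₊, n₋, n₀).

step 0: pivot 1 → sign +
step 1: pivot -16 → sign −
step 2: pivot -3/4 → sign −
step 3: pivot 1/12 → sign +
step 4: pivot -3 → sign −
signature = (2, 3, 0)

Answer: (2, 3, 0)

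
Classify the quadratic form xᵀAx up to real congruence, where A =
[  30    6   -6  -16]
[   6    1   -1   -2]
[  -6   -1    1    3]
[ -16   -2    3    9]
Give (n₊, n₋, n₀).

step 0: pivot 30 → sign +
step 1: pivot -1/5 → sign −
step 2: pivot 23/3 → sign +
step 3: pivot -3/23 → sign −
signature = (2, 2, 0)

Answer: (2, 2, 0)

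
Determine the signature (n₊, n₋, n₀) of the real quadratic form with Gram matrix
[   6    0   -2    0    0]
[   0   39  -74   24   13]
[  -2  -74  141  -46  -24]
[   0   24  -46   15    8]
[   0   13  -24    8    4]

Answer: (4, 1, 0)

Derivation:
step 0: pivot 6 → sign +
step 1: pivot 39 → sign +
step 2: pivot -1/13 → sign −
step 3: pivot 3 → sign +
step 4: pivot 1/9 → sign +
signature = (4, 1, 0)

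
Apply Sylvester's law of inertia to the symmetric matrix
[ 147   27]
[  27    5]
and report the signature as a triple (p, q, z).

Answer: (2, 0, 0)

Derivation:
step 0: pivot 147 → sign +
step 1: pivot 2/49 → sign +
signature = (2, 0, 0)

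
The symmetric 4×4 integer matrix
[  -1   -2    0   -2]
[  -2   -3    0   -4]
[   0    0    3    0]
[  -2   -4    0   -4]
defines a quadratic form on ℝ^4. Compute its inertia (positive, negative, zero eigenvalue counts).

step 0: pivot -1 → sign −
step 1: pivot 1 → sign +
step 2: pivot 3 → sign +
step 3: row/col 3 already zero → sign 0
signature = (2, 1, 1)

Answer: (2, 1, 1)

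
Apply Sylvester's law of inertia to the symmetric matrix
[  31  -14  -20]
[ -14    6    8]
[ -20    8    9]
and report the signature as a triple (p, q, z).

step 0: pivot 31 → sign +
step 1: pivot -10/31 → sign −
step 2: pivot -3/5 → sign −
signature = (1, 2, 0)

Answer: (1, 2, 0)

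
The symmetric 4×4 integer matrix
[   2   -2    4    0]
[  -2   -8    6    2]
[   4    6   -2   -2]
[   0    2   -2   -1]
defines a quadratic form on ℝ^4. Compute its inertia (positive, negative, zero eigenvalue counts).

step 0: pivot 2 → sign +
step 1: pivot -10 → sign −
step 2: pivot -3/5 → sign −
step 3: row/col 3 already zero → sign 0
signature = (1, 2, 1)

Answer: (1, 2, 1)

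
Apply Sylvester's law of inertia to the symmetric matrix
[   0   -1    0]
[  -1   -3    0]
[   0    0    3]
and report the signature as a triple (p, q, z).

step 0: pivot -3 → sign −
step 1: pivot 1/3 → sign +
step 2: pivot 3 → sign +
signature = (2, 1, 0)

Answer: (2, 1, 0)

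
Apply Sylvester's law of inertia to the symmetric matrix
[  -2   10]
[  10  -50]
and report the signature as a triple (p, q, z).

step 0: pivot -2 → sign −
step 1: row/col 1 already zero → sign 0
signature = (0, 1, 1)

Answer: (0, 1, 1)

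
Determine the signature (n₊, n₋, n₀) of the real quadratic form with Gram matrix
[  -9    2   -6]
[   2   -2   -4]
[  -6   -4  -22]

Answer: (1, 2, 0)

Derivation:
step 0: pivot -9 → sign −
step 1: pivot -14/9 → sign −
step 2: pivot 2/7 → sign +
signature = (1, 2, 0)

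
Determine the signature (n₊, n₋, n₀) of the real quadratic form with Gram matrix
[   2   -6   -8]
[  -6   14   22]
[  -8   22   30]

Answer: (1, 2, 0)

Derivation:
step 0: pivot 2 → sign +
step 1: pivot -4 → sign −
step 2: pivot -1 → sign −
signature = (1, 2, 0)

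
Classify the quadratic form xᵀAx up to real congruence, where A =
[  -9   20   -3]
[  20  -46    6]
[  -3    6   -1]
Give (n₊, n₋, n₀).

Answer: (1, 2, 0)

Derivation:
step 0: pivot -9 → sign −
step 1: pivot -14/9 → sign −
step 2: pivot 2/7 → sign +
signature = (1, 2, 0)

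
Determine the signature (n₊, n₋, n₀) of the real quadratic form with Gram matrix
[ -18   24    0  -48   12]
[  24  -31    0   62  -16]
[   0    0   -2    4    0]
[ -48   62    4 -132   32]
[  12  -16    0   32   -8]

Answer: (1, 2, 2)

Derivation:
step 0: pivot -18 → sign −
step 1: pivot 1 → sign +
step 2: pivot -2 → sign −
step 3: row/col 3 already zero → sign 0
step 4: row/col 4 already zero → sign 0
signature = (1, 2, 2)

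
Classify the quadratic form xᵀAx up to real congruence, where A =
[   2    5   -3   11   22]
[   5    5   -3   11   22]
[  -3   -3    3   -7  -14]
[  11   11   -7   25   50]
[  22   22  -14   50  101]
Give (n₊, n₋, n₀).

step 0: pivot 2 → sign +
step 1: pivot -15/2 → sign −
step 2: pivot 6/5 → sign +
step 3: pivot 2/3 → sign +
step 4: pivot 1 → sign +
signature = (4, 1, 0)

Answer: (4, 1, 0)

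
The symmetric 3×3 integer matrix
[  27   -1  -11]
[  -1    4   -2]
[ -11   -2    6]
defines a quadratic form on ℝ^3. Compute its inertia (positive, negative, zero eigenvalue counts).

step 0: pivot 27 → sign +
step 1: pivot 107/27 → sign +
step 2: pivot 6/107 → sign +
signature = (3, 0, 0)

Answer: (3, 0, 0)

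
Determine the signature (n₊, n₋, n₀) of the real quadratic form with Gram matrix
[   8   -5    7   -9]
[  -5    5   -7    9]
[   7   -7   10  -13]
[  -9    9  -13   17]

Answer: (3, 0, 1)

Derivation:
step 0: pivot 8 → sign +
step 1: pivot 15/8 → sign +
step 2: pivot 1/5 → sign +
step 3: row/col 3 already zero → sign 0
signature = (3, 0, 1)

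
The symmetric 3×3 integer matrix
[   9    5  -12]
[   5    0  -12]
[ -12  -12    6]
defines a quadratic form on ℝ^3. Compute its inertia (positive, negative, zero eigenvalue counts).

Answer: (2, 1, 0)

Derivation:
step 0: pivot 9 → sign +
step 1: pivot -25/9 → sign −
step 2: pivot 6/25 → sign +
signature = (2, 1, 0)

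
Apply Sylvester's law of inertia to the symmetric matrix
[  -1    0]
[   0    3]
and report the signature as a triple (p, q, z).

Answer: (1, 1, 0)

Derivation:
step 0: pivot -1 → sign −
step 1: pivot 3 → sign +
signature = (1, 1, 0)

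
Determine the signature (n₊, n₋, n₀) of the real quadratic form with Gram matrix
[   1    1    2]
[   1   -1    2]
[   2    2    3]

step 0: pivot 1 → sign +
step 1: pivot -2 → sign −
step 2: pivot -1 → sign −
signature = (1, 2, 0)

Answer: (1, 2, 0)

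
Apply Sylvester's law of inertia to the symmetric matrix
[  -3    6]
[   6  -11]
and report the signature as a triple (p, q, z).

Answer: (1, 1, 0)

Derivation:
step 0: pivot -3 → sign −
step 1: pivot 1 → sign +
signature = (1, 1, 0)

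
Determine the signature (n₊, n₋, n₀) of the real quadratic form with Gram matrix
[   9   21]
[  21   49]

step 0: pivot 9 → sign +
step 1: row/col 1 already zero → sign 0
signature = (1, 0, 1)

Answer: (1, 0, 1)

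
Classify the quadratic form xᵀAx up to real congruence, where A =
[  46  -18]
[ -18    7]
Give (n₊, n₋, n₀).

step 0: pivot 46 → sign +
step 1: pivot -1/23 → sign −
signature = (1, 1, 0)

Answer: (1, 1, 0)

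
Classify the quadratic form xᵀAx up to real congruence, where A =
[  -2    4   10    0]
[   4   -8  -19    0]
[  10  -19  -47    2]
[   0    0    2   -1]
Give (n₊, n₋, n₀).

Answer: (1, 3, 0)

Derivation:
step 0: pivot -2 → sign −
step 1: pivot 3 → sign +
step 2: pivot -1/3 → sign −
step 3: pivot -1 → sign −
signature = (1, 3, 0)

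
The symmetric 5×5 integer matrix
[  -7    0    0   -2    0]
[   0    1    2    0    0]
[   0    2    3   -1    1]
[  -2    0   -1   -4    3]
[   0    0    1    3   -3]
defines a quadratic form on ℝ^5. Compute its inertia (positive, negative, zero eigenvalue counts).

Answer: (1, 4, 0)

Derivation:
step 0: pivot -7 → sign −
step 1: pivot 1 → sign +
step 2: pivot -1 → sign −
step 3: pivot -17/7 → sign −
step 4: pivot -6/17 → sign −
signature = (1, 4, 0)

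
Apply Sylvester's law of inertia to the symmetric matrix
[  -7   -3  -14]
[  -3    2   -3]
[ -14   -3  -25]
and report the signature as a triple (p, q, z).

Answer: (2, 1, 0)

Derivation:
step 0: pivot -7 → sign −
step 1: pivot 23/7 → sign +
step 2: pivot 6/23 → sign +
signature = (2, 1, 0)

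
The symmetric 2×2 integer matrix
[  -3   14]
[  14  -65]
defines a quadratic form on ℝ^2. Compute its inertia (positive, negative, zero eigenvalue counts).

step 0: pivot -3 → sign −
step 1: pivot 1/3 → sign +
signature = (1, 1, 0)

Answer: (1, 1, 0)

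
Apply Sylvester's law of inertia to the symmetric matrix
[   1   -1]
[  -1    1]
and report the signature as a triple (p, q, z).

step 0: pivot 1 → sign +
step 1: row/col 1 already zero → sign 0
signature = (1, 0, 1)

Answer: (1, 0, 1)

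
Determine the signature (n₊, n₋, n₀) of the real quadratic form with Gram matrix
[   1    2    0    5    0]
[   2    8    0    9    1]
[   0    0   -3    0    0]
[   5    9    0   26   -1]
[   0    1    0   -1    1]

Answer: (3, 1, 1)

Derivation:
step 0: pivot 1 → sign +
step 1: pivot 4 → sign +
step 2: pivot -3 → sign −
step 3: pivot 3/4 → sign +
step 4: row/col 4 already zero → sign 0
signature = (3, 1, 1)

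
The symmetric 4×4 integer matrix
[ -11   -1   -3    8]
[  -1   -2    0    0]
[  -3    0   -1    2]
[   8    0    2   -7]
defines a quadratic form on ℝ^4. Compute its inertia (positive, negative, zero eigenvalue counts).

step 0: pivot -11 → sign −
step 1: pivot -21/11 → sign −
step 2: pivot -1/7 → sign −
step 3: pivot -1/3 → sign −
signature = (0, 4, 0)

Answer: (0, 4, 0)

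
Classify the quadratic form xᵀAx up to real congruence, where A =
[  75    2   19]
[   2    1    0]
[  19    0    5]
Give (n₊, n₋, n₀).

step 0: pivot 75 → sign +
step 1: pivot 71/75 → sign +
step 2: pivot -6/71 → sign −
signature = (2, 1, 0)

Answer: (2, 1, 0)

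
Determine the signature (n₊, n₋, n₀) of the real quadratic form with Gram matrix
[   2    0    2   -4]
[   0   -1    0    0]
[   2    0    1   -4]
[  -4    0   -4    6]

step 0: pivot 2 → sign +
step 1: pivot -1 → sign −
step 2: pivot -1 → sign −
step 3: pivot -2 → sign −
signature = (1, 3, 0)

Answer: (1, 3, 0)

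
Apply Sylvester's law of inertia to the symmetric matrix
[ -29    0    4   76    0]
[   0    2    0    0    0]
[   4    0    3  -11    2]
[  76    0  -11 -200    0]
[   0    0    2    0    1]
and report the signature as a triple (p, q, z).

Answer: (2, 3, 0)

Derivation:
step 0: pivot -29 → sign −
step 1: pivot 2 → sign +
step 2: pivot 103/29 → sign +
step 3: pivot -93/103 → sign −
step 4: pivot -1/31 → sign −
signature = (2, 3, 0)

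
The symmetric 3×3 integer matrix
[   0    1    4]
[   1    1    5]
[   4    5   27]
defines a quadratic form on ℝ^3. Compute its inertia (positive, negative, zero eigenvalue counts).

step 0: pivot 1 → sign +
step 1: pivot -1 → sign −
step 2: pivot 3 → sign +
signature = (2, 1, 0)

Answer: (2, 1, 0)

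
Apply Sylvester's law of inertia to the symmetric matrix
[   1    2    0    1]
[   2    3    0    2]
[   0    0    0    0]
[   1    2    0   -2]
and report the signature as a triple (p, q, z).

step 0: pivot 1 → sign +
step 1: pivot -1 → sign −
step 2: pivot -3 → sign −
step 3: row/col 3 already zero → sign 0
signature = (1, 2, 1)

Answer: (1, 2, 1)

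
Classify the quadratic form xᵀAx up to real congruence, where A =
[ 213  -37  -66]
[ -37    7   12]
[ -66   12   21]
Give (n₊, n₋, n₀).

step 0: pivot 213 → sign +
step 1: pivot 122/213 → sign +
step 2: pivot 3/61 → sign +
signature = (3, 0, 0)

Answer: (3, 0, 0)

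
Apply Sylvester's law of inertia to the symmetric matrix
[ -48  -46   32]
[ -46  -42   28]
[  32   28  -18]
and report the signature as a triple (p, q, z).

step 0: pivot -48 → sign −
step 1: pivot 25/12 → sign +
step 2: pivot -2/25 → sign −
signature = (1, 2, 0)

Answer: (1, 2, 0)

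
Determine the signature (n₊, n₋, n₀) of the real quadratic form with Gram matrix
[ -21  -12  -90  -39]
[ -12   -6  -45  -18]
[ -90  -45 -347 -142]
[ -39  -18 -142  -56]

Answer: (2, 2, 0)

Derivation:
step 0: pivot -21 → sign −
step 1: pivot 6/7 → sign +
step 2: pivot -19/2 → sign −
step 3: pivot 3/19 → sign +
signature = (2, 2, 0)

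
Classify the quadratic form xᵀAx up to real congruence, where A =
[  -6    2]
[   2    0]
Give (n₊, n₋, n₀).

Answer: (1, 1, 0)

Derivation:
step 0: pivot -6 → sign −
step 1: pivot 2/3 → sign +
signature = (1, 1, 0)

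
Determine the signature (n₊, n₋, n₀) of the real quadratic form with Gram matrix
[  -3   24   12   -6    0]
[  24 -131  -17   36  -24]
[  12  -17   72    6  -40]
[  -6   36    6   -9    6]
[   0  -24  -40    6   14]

step 0: pivot -3 → sign −
step 1: pivot 61 → sign +
step 2: pivot 1079/61 → sign +
step 3: pivot 321/1079 → sign +
step 4: pivot 6/107 → sign +
signature = (4, 1, 0)

Answer: (4, 1, 0)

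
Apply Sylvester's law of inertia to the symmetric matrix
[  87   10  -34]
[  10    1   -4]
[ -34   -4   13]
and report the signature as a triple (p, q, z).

step 0: pivot 87 → sign +
step 1: pivot -13/87 → sign −
step 2: pivot -3/13 → sign −
signature = (1, 2, 0)

Answer: (1, 2, 0)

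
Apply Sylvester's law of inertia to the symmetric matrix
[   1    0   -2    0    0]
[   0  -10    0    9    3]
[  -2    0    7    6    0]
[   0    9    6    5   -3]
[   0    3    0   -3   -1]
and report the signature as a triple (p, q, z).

Answer: (3, 2, 0)

Derivation:
step 0: pivot 1 → sign +
step 1: pivot -10 → sign −
step 2: pivot 3 → sign +
step 3: pivot 11/10 → sign +
step 4: pivot -2/11 → sign −
signature = (3, 2, 0)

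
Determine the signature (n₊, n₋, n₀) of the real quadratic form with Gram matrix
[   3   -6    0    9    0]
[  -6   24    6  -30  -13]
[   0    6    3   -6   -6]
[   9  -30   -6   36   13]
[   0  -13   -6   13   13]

Answer: (3, 2, 0)

Derivation:
step 0: pivot 3 → sign +
step 1: pivot 12 → sign +
step 2: pivot -3 → sign −
step 3: pivot -13/12 → sign −
step 4: pivot 3/13 → sign +
signature = (3, 2, 0)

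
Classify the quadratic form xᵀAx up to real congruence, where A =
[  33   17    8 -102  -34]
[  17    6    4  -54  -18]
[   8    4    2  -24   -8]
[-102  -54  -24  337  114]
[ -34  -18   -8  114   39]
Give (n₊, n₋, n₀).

step 0: pivot 33 → sign +
step 1: pivot -91/33 → sign −
step 2: pivot 6/91 → sign +
step 3: pivot 13 → sign +
step 4: pivot 3/13 → sign +
signature = (4, 1, 0)

Answer: (4, 1, 0)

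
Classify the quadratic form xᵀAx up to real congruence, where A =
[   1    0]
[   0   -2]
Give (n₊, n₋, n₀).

step 0: pivot 1 → sign +
step 1: pivot -2 → sign −
signature = (1, 1, 0)

Answer: (1, 1, 0)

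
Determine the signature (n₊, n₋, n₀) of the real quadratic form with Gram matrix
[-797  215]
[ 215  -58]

Answer: (0, 2, 0)

Derivation:
step 0: pivot -797 → sign −
step 1: pivot -1/797 → sign −
signature = (0, 2, 0)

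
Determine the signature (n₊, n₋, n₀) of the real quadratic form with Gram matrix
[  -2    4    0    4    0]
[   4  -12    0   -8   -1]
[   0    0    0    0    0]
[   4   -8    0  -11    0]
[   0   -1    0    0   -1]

Answer: (0, 4, 1)

Derivation:
step 0: pivot -2 → sign −
step 1: pivot -4 → sign −
step 2: pivot -3 → sign −
step 3: pivot -3/4 → sign −
step 4: row/col 4 already zero → sign 0
signature = (0, 4, 1)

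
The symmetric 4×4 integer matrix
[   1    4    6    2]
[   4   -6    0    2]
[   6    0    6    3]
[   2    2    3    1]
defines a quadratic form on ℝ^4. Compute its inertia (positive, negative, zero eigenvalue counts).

step 0: pivot 1 → sign +
step 1: pivot -22 → sign −
step 2: pivot -42/11 → sign −
step 3: pivot 3/14 → sign +
signature = (2, 2, 0)

Answer: (2, 2, 0)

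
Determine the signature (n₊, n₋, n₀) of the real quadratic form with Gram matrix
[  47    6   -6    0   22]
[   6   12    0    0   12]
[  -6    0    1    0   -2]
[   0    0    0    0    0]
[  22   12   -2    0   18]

step 0: pivot 47 → sign +
step 1: pivot 528/47 → sign +
step 2: pivot 2/11 → sign +
step 3: row/col 3 already zero → sign 0
step 4: row/col 4 already zero → sign 0
signature = (3, 0, 2)

Answer: (3, 0, 2)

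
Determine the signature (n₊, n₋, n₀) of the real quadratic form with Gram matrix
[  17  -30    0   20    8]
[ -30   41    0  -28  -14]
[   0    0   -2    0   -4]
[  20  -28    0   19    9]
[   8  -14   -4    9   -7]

step 0: pivot 17 → sign +
step 1: pivot -203/17 → sign −
step 2: pivot -2 → sign −
step 3: pivot -15/203 → sign −
step 4: pivot -6/5 → sign −
signature = (1, 4, 0)

Answer: (1, 4, 0)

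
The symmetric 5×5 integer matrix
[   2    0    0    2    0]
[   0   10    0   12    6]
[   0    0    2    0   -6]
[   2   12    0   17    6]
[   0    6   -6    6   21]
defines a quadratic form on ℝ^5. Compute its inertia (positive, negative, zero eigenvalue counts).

step 0: pivot 2 → sign +
step 1: pivot 10 → sign +
step 2: pivot 2 → sign +
step 3: pivot 3/5 → sign +
step 4: pivot -3 → sign −
signature = (4, 1, 0)

Answer: (4, 1, 0)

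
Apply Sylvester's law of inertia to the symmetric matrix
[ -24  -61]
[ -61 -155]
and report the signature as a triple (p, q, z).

step 0: pivot -24 → sign −
step 1: pivot 1/24 → sign +
signature = (1, 1, 0)

Answer: (1, 1, 0)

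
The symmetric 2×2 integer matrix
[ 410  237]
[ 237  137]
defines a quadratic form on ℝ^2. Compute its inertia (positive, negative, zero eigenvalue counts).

Answer: (2, 0, 0)

Derivation:
step 0: pivot 410 → sign +
step 1: pivot 1/410 → sign +
signature = (2, 0, 0)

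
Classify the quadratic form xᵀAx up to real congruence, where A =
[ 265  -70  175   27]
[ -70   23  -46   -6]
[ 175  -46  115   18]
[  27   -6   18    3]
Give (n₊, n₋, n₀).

step 0: pivot 265 → sign +
step 1: pivot 239/53 → sign +
step 2: pivot -138/239 → sign −
step 3: pivot -3/230 → sign −
signature = (2, 2, 0)

Answer: (2, 2, 0)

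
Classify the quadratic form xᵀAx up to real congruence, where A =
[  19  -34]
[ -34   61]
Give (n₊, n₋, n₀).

Answer: (2, 0, 0)

Derivation:
step 0: pivot 19 → sign +
step 1: pivot 3/19 → sign +
signature = (2, 0, 0)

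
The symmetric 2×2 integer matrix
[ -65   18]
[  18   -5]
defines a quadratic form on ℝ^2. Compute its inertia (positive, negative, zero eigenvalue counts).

Answer: (0, 2, 0)

Derivation:
step 0: pivot -65 → sign −
step 1: pivot -1/65 → sign −
signature = (0, 2, 0)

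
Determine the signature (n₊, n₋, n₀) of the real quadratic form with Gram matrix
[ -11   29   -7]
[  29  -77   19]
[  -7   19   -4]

step 0: pivot -11 → sign −
step 1: pivot -6/11 → sign −
step 2: pivot 1 → sign +
signature = (1, 2, 0)

Answer: (1, 2, 0)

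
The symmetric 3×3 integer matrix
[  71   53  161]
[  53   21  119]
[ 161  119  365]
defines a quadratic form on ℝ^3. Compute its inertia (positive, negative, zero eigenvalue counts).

step 0: pivot 71 → sign +
step 1: pivot -1318/71 → sign −
step 2: pivot -6/659 → sign −
signature = (1, 2, 0)

Answer: (1, 2, 0)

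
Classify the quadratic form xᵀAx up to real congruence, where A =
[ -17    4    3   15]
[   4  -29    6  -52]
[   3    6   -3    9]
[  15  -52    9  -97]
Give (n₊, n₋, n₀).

step 0: pivot -17 → sign −
step 1: pivot -477/17 → sign −
step 2: pivot -46/53 → sign −
step 3: pivot -2/69 → sign −
signature = (0, 4, 0)

Answer: (0, 4, 0)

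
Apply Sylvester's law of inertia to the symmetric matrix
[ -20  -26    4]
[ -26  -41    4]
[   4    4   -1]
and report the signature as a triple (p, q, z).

step 0: pivot -20 → sign −
step 1: pivot -36/5 → sign −
step 2: row/col 2 already zero → sign 0
signature = (0, 2, 1)

Answer: (0, 2, 1)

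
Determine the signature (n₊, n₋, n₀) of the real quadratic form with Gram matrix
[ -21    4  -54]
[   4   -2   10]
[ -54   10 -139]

Answer: (0, 3, 0)

Derivation:
step 0: pivot -21 → sign −
step 1: pivot -26/21 → sign −
step 2: pivot -1/13 → sign −
signature = (0, 3, 0)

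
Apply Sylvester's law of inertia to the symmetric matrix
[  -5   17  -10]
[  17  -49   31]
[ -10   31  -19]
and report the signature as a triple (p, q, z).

step 0: pivot -5 → sign −
step 1: pivot 44/5 → sign +
step 2: pivot -1/44 → sign −
signature = (1, 2, 0)

Answer: (1, 2, 0)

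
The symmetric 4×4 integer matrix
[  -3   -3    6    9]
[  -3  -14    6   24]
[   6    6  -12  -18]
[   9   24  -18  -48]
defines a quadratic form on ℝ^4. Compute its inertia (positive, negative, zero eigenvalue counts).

Answer: (0, 3, 1)

Derivation:
step 0: pivot -3 → sign −
step 1: pivot -11 → sign −
step 2: pivot -6/11 → sign −
step 3: row/col 3 already zero → sign 0
signature = (0, 3, 1)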